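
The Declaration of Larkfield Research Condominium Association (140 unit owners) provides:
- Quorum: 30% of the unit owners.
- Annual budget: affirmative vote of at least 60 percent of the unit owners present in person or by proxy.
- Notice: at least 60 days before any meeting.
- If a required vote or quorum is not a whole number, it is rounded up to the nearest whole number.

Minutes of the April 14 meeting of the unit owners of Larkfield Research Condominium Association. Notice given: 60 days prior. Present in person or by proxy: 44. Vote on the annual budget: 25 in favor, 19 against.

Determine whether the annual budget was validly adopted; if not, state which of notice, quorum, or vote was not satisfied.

Invalid — vote requirement not satisfied.

Notice: 60 days given; 60 required. Satisfied.
Quorum: 30% of 140 = 42; 44 present. Satisfied.
Vote: requires three-fifths of those present (44); 3/5 of 44 = 26.40, rounded up to 27, so 27 needed; 25 in favor. Not satisfied.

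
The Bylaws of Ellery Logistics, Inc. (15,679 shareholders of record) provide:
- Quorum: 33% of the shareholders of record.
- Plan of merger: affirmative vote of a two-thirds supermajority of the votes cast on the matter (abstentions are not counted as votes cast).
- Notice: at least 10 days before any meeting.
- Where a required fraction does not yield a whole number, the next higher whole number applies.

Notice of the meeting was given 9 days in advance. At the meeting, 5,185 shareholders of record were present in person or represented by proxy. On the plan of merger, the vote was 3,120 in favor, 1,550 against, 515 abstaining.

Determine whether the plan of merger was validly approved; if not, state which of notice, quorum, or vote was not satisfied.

Notice: 9 days given; 10 required. Not satisfied.
Quorum: 33% of 15,679 = 5,174.07, rounded up to 5,175; 5,185 present. Satisfied.
Vote: requires two-thirds of the votes cast (5,185 − 515 abstaining = 4,670); 2/3 of 4670 = 3113.33, rounded up to 3114, so 3,114 needed; 3,120 in favor. Satisfied.

Invalid — notice requirement not satisfied.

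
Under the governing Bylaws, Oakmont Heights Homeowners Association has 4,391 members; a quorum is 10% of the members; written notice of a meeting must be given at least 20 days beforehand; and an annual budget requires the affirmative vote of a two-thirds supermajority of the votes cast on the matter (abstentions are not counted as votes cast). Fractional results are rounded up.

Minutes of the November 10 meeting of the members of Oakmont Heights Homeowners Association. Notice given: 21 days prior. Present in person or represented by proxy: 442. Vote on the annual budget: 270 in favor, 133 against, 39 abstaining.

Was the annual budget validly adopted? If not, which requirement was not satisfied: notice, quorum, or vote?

Valid — all requirements satisfied.

Notice: 21 days given; 20 required. Satisfied.
Quorum: 10% of 4,391 = 439.10, rounded up to 440; 442 present. Satisfied.
Vote: requires two-thirds of the votes cast (442 − 39 abstaining = 403); 2/3 of 403 = 268.67, rounded up to 269, so 269 needed; 270 in favor. Satisfied.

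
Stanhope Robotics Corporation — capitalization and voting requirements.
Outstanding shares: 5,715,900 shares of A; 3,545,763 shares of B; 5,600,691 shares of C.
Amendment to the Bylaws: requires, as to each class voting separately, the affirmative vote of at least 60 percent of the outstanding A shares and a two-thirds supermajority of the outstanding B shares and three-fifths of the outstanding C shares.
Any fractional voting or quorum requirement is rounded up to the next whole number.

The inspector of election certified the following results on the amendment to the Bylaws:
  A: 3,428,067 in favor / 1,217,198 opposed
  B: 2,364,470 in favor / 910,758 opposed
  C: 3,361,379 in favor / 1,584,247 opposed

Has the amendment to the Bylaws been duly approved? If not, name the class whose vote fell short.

Not approved — the A shares did not give the required vote.

A: 3/5 of 5715900 = 3429540; 3,429,540 required, 3,428,067 in favor — not approved.
B: 2/3 of 3545763 = 2363842; 2,363,842 required, 2,364,470 in favor — approved.
C: 3/5 of 5600691 = 3360414.60, rounded up to 3360415; 3,360,415 required, 3,361,379 in favor — approved.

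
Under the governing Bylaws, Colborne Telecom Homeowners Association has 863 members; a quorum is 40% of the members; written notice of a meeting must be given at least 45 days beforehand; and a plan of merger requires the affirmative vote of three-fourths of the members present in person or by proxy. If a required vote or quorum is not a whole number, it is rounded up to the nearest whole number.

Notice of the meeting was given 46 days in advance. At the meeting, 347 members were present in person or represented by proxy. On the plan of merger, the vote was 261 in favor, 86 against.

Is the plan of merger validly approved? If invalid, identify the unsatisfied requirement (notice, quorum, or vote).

Valid — all requirements satisfied.

Notice: 46 days given; 45 required. Satisfied.
Quorum: 40% of 863 = 345.20, rounded up to 346; 347 present. Satisfied.
Vote: requires three-fourths of those present (347); 3/4 of 347 = 260.25, rounded up to 261, so 261 needed; 261 in favor. Satisfied.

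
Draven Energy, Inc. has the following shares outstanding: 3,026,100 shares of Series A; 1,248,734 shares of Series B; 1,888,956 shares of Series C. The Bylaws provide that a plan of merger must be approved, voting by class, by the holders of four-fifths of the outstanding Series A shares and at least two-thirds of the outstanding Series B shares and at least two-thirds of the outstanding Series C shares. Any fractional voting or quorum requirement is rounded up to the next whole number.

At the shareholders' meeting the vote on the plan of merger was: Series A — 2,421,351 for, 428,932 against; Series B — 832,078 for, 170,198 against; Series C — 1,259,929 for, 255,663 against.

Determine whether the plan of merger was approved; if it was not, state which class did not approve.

Series A: 4/5 of 3026100 = 2420880; 2,420,880 required, 2,421,351 in favor — approved.
Series B: 2/3 of 1248734 = 832489.33, rounded up to 832490; 832,490 required, 832,078 in favor — not approved.
Series C: 2/3 of 1888956 = 1259304; 1,259,304 required, 1,259,929 in favor — approved.

Not approved — the Series B shares did not give the required vote.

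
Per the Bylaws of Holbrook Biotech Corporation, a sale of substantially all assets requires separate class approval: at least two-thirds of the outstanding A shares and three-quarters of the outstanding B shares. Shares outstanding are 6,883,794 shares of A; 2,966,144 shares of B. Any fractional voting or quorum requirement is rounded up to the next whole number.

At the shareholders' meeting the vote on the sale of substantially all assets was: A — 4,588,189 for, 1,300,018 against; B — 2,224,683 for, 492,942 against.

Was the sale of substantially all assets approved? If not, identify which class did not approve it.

Not approved — the A shares did not give the required vote.

A: 2/3 of 6883794 = 4589196; 4,589,196 required, 4,588,189 in favor — not approved.
B: 3/4 of 2966144 = 2224608; 2,224,608 required, 2,224,683 in favor — approved.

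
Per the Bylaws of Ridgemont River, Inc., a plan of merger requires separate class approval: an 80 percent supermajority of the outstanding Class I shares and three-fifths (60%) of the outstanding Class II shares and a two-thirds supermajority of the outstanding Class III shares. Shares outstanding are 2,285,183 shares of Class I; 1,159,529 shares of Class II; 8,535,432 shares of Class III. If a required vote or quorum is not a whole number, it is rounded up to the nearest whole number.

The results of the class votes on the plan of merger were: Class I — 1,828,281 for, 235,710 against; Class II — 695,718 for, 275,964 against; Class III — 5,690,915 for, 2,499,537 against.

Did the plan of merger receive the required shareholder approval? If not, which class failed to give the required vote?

Approved — every class gave the required vote.

Class I: 4/5 of 2285183 = 1828146.40, rounded up to 1828147; 1,828,147 required, 1,828,281 in favor — approved.
Class II: 3/5 of 1159529 = 695717.40, rounded up to 695718; 695,718 required, 695,718 in favor — approved.
Class III: 2/3 of 8535432 = 5690288; 5,690,288 required, 5,690,915 in favor — approved.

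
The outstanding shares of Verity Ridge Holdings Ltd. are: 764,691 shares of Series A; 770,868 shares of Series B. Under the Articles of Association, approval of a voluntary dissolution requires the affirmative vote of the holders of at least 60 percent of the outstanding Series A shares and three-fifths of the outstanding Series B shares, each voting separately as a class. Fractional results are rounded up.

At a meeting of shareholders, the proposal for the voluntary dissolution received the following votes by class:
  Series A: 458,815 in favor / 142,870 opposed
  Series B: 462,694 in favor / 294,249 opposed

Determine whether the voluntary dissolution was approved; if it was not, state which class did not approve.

Approved — every class gave the required vote.

Series A: 3/5 of 764691 = 458814.60, rounded up to 458815; 458,815 required, 458,815 in favor — approved.
Series B: 3/5 of 770868 = 462520.80, rounded up to 462521; 462,521 required, 462,694 in favor — approved.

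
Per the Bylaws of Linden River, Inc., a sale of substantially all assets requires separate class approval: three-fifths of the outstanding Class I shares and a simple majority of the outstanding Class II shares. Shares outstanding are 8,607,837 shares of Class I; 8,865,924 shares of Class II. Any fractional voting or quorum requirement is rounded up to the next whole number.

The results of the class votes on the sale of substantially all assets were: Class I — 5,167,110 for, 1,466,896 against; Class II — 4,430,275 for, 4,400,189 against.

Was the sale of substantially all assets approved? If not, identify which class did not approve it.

Not approved — the Class II shares did not give the required vote.

Class I: 3/5 of 8607837 = 5164702.20, rounded up to 5164703; 5,164,703 required, 5,167,110 in favor — approved.
Class II: a majority of 8865924 is 4432963; 4,432,963 required, 4,430,275 in favor — not approved.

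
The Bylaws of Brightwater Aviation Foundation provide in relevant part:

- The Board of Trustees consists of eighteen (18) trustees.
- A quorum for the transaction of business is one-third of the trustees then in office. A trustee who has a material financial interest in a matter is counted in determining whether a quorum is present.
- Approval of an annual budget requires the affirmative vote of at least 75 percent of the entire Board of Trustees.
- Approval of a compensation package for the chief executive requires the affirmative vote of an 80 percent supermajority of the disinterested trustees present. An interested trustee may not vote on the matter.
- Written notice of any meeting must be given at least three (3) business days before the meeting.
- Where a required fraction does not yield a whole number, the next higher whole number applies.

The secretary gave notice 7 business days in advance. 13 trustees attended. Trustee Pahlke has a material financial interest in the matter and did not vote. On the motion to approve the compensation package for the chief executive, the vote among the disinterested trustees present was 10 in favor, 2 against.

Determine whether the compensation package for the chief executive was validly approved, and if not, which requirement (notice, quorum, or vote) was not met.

Valid — all requirements satisfied.

Notice: 7 business days given; 3 required (7 ≥ 3). Satisfied.
Quorum: 13 present (interested trustees count toward quorum); quorum is 6. Satisfied.
Vote: the compensation package for the chief executive requires four-fifths of the disinterested trustees present (13 − 1 = 12). 4/5 of 12 = 9.60, rounded up to 10, so 10 affirmative votes are needed; 10 voted in favor. Satisfied.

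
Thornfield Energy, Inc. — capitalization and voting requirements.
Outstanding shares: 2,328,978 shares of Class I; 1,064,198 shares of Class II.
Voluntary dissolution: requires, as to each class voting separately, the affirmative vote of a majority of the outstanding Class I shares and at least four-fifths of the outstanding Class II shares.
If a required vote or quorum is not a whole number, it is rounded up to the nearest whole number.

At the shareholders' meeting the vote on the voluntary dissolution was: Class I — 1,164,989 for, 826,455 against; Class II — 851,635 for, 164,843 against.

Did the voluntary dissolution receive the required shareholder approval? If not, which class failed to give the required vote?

Approved — every class gave the required vote.

Class I: a majority of 2328978 is 1164490; 1,164,490 required, 1,164,989 in favor — approved.
Class II: 4/5 of 1064198 = 851358.40, rounded up to 851359; 851,359 required, 851,635 in favor — approved.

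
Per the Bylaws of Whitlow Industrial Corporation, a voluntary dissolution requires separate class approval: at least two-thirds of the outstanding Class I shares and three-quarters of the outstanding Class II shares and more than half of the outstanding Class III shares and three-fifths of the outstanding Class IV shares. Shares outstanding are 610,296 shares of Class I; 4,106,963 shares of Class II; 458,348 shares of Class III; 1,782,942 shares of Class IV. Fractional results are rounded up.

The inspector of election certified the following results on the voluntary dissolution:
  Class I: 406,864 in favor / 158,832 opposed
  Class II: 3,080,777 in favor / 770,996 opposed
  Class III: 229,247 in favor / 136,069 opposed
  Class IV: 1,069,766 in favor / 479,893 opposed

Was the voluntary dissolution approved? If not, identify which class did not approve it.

Class I: 2/3 of 610296 = 406864; 406,864 required, 406,864 in favor — approved.
Class II: 3/4 of 4106963 = 3080222.25, rounded up to 3080223; 3,080,223 required, 3,080,777 in favor — approved.
Class III: a majority of 458348 is 229175; 229,175 required, 229,247 in favor — approved.
Class IV: 3/5 of 1782942 = 1069765.20, rounded up to 1069766; 1,069,766 required, 1,069,766 in favor — approved.

Approved — every class gave the required vote.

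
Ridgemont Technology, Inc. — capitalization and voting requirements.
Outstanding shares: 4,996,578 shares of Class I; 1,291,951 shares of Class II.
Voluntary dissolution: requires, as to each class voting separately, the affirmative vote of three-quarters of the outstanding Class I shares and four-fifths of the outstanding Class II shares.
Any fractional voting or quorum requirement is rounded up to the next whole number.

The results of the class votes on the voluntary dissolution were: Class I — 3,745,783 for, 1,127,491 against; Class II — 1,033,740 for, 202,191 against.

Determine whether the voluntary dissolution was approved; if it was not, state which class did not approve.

Not approved — the Class I shares did not give the required vote.

Class I: 3/4 of 4996578 = 3747433.50, rounded up to 3747434; 3,747,434 required, 3,745,783 in favor — not approved.
Class II: 4/5 of 1291951 = 1033560.80, rounded up to 1033561; 1,033,561 required, 1,033,740 in favor — approved.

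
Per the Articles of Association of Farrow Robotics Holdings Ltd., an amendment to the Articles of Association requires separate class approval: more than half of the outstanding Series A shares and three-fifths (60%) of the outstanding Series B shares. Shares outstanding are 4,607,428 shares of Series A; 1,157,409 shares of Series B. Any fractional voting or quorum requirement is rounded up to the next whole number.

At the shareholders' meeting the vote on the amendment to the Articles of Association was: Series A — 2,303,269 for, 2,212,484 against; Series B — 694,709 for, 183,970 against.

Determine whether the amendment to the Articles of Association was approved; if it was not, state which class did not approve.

Series A: a majority of 4607428 is 2303715; 2,303,715 required, 2,303,269 in favor — not approved.
Series B: 3/5 of 1157409 = 694445.40, rounded up to 694446; 694,446 required, 694,709 in favor — approved.

Not approved — the Series A shares did not give the required vote.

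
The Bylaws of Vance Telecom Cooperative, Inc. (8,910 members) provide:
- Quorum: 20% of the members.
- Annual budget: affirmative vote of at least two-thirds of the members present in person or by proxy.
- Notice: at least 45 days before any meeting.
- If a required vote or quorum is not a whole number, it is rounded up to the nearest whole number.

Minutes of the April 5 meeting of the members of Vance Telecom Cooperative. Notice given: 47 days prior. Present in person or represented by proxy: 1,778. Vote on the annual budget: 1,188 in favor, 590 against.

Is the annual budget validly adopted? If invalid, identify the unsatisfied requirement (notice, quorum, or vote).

Notice: 47 days given; 45 required. Satisfied.
Quorum: 20% of 8,910 = 1,782; 1,778 present. Not satisfied.
Vote: requires two-thirds of those present (1,778); 2/3 of 1778 = 1185.33, rounded up to 1186, so 1,186 needed; 1,188 in favor. Satisfied.

Invalid — quorum requirement not satisfied.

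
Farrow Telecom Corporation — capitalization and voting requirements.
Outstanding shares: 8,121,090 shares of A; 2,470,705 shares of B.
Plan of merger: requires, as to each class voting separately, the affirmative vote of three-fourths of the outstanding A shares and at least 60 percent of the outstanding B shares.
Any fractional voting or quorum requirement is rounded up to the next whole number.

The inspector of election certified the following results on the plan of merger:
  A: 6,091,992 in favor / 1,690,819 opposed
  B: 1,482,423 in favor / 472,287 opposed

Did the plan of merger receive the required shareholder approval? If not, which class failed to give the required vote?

A: 3/4 of 8121090 = 6090817.50, rounded up to 6090818; 6,090,818 required, 6,091,992 in favor — approved.
B: 3/5 of 2470705 = 1482423; 1,482,423 required, 1,482,423 in favor — approved.

Approved — every class gave the required vote.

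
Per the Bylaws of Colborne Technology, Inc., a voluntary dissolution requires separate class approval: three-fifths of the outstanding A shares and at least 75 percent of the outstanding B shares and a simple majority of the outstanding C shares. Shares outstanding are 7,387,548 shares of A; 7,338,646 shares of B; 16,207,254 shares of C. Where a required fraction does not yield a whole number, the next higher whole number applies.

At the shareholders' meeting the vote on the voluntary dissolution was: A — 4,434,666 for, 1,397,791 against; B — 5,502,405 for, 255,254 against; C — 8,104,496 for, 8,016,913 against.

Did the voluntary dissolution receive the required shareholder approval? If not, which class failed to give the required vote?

Not approved — the B shares did not give the required vote.

A: 3/5 of 7387548 = 4432528.80, rounded up to 4432529; 4,432,529 required, 4,434,666 in favor — approved.
B: 3/4 of 7338646 = 5503984.50, rounded up to 5503985; 5,503,985 required, 5,502,405 in favor — not approved.
C: a majority of 16207254 is 8103628; 8,103,628 required, 8,104,496 in favor — approved.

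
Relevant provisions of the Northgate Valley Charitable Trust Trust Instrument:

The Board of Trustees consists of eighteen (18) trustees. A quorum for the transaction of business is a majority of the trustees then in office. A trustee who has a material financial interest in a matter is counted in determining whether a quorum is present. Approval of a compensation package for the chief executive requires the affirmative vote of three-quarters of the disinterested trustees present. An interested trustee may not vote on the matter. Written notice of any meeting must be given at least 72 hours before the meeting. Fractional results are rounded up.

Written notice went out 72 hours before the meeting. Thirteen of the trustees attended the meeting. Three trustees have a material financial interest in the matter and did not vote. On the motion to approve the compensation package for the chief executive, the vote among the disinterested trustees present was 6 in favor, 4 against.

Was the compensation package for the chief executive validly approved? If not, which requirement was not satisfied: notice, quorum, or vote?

Notice: 72 hours given; 72 required (72 ≥ 72). Satisfied.
Quorum: 13 present (interested trustees count toward quorum); quorum is 10. Satisfied.
Vote: the compensation package for the chief executive requires three-fourths of the disinterested trustees present (13 − 3 = 10). 3/4 of 10 = 7.50, rounded up to 8, so 8 affirmative votes are needed; 6 voted in favor. Not satisfied.

Invalid — vote requirement not satisfied.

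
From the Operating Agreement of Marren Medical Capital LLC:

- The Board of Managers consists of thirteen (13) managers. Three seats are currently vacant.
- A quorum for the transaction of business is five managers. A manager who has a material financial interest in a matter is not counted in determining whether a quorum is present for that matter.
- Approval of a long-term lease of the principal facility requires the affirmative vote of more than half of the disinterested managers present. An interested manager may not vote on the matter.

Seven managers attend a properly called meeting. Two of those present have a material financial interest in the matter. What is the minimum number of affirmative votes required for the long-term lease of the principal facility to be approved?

3

The long-term lease of the principal facility requires a majority of the disinterested managers present (7 − 2 = 5).
A majority of 5 is 3.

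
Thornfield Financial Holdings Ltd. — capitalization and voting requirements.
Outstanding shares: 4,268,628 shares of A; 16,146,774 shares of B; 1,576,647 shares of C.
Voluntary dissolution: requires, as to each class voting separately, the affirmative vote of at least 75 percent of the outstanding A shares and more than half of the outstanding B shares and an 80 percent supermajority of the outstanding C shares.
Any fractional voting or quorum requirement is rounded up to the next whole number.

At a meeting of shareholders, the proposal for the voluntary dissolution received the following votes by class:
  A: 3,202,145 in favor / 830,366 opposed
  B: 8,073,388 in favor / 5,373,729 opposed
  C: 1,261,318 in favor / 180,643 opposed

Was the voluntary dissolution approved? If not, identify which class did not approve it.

A: 3/4 of 4268628 = 3201471; 3,201,471 required, 3,202,145 in favor — approved.
B: a majority of 16146774 is 8073388; 8,073,388 required, 8,073,388 in favor — approved.
C: 4/5 of 1576647 = 1261317.60, rounded up to 1261318; 1,261,318 required, 1,261,318 in favor — approved.

Approved — every class gave the required vote.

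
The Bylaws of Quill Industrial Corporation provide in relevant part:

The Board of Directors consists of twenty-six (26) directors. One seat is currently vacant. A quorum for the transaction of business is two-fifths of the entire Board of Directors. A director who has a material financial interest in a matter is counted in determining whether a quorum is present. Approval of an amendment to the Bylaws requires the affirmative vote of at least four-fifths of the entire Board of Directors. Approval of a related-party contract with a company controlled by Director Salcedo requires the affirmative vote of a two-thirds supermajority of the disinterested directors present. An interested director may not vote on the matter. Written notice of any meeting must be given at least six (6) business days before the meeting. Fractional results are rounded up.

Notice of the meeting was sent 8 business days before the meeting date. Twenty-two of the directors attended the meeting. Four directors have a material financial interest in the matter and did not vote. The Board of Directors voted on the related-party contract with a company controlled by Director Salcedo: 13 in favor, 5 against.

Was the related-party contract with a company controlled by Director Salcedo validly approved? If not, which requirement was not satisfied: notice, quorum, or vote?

Notice: 8 business days given; 6 required (8 ≥ 6). Satisfied.
Quorum: 22 present (interested directors count toward quorum); quorum is 11. Satisfied.
Vote: the related-party contract with a company controlled by Director Salcedo requires two-thirds of the disinterested directors present (22 − 4 = 18). 2/3 of 18 = 12, so 12 affirmative votes are needed; 13 voted in favor. Satisfied.

Valid — all requirements satisfied.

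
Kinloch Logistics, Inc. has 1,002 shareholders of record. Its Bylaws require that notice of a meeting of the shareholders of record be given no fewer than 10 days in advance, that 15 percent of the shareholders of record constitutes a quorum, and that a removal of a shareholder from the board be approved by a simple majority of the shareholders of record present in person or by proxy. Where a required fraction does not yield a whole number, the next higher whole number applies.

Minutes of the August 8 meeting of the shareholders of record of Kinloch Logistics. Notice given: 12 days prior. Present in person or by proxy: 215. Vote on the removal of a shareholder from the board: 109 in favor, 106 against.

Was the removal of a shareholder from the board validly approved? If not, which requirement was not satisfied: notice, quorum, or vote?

Notice: 12 days given; 10 required. Satisfied.
Quorum: 15% of 1,002 = 150.30, rounded up to 151; 215 present. Satisfied.
Vote: requires a majority of those present (215); a majority of 215 is 108, so 108 needed; 109 in favor. Satisfied.

Valid — all requirements satisfied.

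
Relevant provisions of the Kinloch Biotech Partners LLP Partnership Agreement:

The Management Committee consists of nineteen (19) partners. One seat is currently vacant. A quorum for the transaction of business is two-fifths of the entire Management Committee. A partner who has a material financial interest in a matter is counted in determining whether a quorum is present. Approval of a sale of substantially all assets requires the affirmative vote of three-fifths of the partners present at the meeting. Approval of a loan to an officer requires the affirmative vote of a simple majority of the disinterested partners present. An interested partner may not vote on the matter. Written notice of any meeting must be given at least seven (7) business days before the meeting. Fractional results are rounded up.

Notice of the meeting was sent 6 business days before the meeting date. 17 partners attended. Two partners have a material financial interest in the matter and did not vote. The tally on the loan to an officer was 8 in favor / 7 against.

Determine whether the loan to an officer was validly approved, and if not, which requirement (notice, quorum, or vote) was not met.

Notice: 6 business days given; 7 required (6 < 7). Not satisfied.
Quorum: 17 present (interested partners count toward quorum); quorum is 8. Satisfied.
Vote: the loan to an officer requires a majority of the disinterested partners present (17 − 2 = 15). A majority of 15 is 8, so 8 affirmative votes are needed; 8 voted in favor. Satisfied.

Invalid — notice requirement not satisfied.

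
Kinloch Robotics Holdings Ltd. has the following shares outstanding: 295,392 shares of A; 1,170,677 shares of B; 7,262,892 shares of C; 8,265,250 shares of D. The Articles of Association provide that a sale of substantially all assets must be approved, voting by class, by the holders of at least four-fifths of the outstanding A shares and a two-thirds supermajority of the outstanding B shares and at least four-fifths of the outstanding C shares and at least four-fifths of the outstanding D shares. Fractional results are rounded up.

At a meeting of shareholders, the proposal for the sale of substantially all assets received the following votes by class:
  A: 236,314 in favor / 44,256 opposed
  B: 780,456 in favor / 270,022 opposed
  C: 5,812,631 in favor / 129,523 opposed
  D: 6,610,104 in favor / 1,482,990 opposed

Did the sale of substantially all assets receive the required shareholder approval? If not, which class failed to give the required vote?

Not approved — the D shares did not give the required vote.

A: 4/5 of 295392 = 236313.60, rounded up to 236314; 236,314 required, 236,314 in favor — approved.
B: 2/3 of 1170677 = 780451.33, rounded up to 780452; 780,452 required, 780,456 in favor — approved.
C: 4/5 of 7262892 = 5810313.60, rounded up to 5810314; 5,810,314 required, 5,812,631 in favor — approved.
D: 4/5 of 8265250 = 6612200; 6,612,200 required, 6,610,104 in favor — not approved.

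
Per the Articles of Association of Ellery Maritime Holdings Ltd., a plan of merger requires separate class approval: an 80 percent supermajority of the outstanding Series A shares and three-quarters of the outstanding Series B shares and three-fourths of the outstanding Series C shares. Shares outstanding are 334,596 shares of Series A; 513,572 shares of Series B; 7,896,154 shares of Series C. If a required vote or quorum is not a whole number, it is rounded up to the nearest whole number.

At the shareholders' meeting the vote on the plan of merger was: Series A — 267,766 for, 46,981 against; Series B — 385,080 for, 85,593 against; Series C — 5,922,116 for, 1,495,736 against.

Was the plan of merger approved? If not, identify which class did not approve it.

Not approved — the Series B shares did not give the required vote.

Series A: 4/5 of 334596 = 267676.80, rounded up to 267677; 267,677 required, 267,766 in favor — approved.
Series B: 3/4 of 513572 = 385179; 385,179 required, 385,080 in favor — not approved.
Series C: 3/4 of 7896154 = 5922115.50, rounded up to 5922116; 5,922,116 required, 5,922,116 in favor — approved.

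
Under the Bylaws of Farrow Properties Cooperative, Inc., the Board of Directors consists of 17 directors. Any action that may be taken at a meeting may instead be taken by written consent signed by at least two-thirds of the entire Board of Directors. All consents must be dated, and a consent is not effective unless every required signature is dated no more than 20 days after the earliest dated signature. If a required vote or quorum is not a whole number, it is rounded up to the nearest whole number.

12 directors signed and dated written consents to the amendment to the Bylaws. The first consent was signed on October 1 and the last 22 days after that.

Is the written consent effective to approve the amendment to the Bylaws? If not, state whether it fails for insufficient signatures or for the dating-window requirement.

Signatures required: at least two-thirds of 17 — 2/3 of 17 = 11.33, rounded up to 12, so 12 needed; 12 signed. Sufficient.
Dating window: the latest signature is 22 days after the earliest; the limit is 20 days. Outside the window.

Not effective — dating-window requirement not satisfied.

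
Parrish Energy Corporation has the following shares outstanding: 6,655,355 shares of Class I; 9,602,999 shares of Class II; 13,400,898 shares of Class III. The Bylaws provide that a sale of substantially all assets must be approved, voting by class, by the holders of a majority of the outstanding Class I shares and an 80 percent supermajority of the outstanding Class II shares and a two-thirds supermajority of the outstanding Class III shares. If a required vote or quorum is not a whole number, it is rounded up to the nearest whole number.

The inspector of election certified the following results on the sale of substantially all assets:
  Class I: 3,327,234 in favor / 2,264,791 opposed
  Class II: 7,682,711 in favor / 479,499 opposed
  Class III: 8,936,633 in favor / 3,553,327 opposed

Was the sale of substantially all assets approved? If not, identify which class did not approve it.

Class I: a majority of 6655355 is 3327678; 3,327,678 required, 3,327,234 in favor — not approved.
Class II: 4/5 of 9602999 = 7682399.20, rounded up to 7682400; 7,682,400 required, 7,682,711 in favor — approved.
Class III: 2/3 of 13400898 = 8933932; 8,933,932 required, 8,936,633 in favor — approved.

Not approved — the Class I shares did not give the required vote.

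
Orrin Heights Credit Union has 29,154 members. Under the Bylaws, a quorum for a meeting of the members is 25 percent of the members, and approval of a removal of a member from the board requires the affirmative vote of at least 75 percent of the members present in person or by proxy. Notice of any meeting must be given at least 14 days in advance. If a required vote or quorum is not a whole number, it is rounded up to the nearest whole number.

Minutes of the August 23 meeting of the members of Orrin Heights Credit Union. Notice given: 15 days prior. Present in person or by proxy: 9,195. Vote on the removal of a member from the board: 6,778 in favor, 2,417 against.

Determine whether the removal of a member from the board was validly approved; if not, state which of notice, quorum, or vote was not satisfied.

Invalid — vote requirement not satisfied.

Notice: 15 days given; 14 required. Satisfied.
Quorum: 25% of 29,154 = 7,288.50, rounded up to 7,289; 9,195 present. Satisfied.
Vote: requires three-fourths of those present (9,195); 3/4 of 9195 = 6896.25, rounded up to 6897, so 6,897 needed; 6,778 in favor. Not satisfied.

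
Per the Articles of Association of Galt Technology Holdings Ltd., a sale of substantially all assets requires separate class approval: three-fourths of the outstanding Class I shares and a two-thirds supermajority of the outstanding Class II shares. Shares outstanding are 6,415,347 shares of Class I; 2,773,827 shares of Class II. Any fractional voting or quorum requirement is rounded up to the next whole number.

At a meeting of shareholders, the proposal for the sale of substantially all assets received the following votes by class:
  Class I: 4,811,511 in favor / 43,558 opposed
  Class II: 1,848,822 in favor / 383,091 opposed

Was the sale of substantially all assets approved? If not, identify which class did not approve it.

Not approved — the Class II shares did not give the required vote.

Class I: 3/4 of 6415347 = 4811510.25, rounded up to 4811511; 4,811,511 required, 4,811,511 in favor — approved.
Class II: 2/3 of 2773827 = 1849218; 1,849,218 required, 1,848,822 in favor — not approved.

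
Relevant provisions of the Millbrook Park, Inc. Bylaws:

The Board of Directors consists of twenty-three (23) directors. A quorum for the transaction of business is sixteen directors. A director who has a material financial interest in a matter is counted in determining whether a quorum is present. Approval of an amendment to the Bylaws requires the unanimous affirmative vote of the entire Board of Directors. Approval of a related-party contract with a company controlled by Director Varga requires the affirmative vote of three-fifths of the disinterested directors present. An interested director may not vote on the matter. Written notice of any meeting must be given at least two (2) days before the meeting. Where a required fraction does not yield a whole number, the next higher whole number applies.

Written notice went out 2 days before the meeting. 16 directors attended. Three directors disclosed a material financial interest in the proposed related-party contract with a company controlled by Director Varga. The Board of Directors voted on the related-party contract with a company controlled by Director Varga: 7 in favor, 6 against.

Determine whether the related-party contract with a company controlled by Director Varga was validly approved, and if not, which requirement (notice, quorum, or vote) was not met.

Notice: 2 days given; 2 required (2 ≥ 2). Satisfied.
Quorum: 16 present (interested directors count toward quorum); quorum is 16. Satisfied.
Vote: the related-party contract with a company controlled by Director Varga requires three-fifths of the disinterested directors present (16 − 3 = 13). 3/5 of 13 = 7.80, rounded up to 8, so 8 affirmative votes are needed; 7 voted in favor. Not satisfied.

Invalid — vote requirement not satisfied.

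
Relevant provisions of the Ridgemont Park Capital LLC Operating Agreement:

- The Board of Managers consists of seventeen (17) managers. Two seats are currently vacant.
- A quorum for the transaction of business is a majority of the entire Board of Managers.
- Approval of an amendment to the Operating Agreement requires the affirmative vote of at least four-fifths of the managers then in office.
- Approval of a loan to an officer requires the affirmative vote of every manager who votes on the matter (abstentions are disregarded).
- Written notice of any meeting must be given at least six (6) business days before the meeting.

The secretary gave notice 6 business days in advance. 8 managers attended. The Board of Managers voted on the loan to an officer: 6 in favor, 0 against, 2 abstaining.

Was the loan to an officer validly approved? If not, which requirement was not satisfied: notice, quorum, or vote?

Invalid — quorum requirement not satisfied.

Notice: 6 business days given; 6 required (6 ≥ 6). Satisfied.
Quorum: 8 present; quorum is 9. Not satisfied.
Vote: the loan to an officer requires the unanimous vote of the votes cast (8 present − 2 abstaining = 6). Unanimous means all 6, so 6 affirmative votes are needed; 6 voted in favor. Satisfied. (Moot — without a quorum no business can be validly transacted.)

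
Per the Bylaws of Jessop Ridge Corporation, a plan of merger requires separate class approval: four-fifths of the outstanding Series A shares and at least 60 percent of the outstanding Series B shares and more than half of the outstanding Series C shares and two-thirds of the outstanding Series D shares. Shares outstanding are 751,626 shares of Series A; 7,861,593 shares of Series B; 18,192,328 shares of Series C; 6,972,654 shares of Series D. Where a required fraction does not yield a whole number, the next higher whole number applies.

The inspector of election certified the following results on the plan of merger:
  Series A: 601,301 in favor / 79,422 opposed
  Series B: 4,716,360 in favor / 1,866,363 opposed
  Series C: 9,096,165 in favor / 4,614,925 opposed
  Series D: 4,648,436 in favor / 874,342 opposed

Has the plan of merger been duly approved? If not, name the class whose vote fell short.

Series A: 4/5 of 751626 = 601300.80, rounded up to 601301; 601,301 required, 601,301 in favor — approved.
Series B: 3/5 of 7861593 = 4716955.80, rounded up to 4716956; 4,716,956 required, 4,716,360 in favor — not approved.
Series C: a majority of 18192328 is 9096165; 9,096,165 required, 9,096,165 in favor — approved.
Series D: 2/3 of 6972654 = 4648436; 4,648,436 required, 4,648,436 in favor — approved.

Not approved — the Series B shares did not give the required vote.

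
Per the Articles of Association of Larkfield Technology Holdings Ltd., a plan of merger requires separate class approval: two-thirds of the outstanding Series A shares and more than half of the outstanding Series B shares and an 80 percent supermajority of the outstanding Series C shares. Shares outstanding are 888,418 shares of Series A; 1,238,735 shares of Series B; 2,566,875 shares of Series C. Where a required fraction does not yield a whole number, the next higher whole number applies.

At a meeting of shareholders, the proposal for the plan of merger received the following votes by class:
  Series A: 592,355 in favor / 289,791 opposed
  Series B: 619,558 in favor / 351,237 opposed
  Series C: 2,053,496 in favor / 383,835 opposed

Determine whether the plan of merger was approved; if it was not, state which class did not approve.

Series A: 2/3 of 888418 = 592278.67, rounded up to 592279; 592,279 required, 592,355 in favor — approved.
Series B: a majority of 1238735 is 619368; 619,368 required, 619,558 in favor — approved.
Series C: 4/5 of 2566875 = 2053500; 2,053,500 required, 2,053,496 in favor — not approved.

Not approved — the Series C shares did not give the required vote.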